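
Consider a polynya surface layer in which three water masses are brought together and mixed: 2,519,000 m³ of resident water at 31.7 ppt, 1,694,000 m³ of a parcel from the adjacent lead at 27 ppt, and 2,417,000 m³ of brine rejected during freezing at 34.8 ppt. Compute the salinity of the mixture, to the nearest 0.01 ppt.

Mass of salt is conserved:
salt = 2,519,000×31.7 + 1,694,000×27 + 2,417,000×34.8 = 79,852,300 + 45,738,000 + 84,111,600 = 209,701,900
volume = 2,519,000 + 1,694,000 + 2,417,000 = 6,630,000 m³
S = 209,701,900 / 6,630,000 = 31.6292 ppt

31.63 ppt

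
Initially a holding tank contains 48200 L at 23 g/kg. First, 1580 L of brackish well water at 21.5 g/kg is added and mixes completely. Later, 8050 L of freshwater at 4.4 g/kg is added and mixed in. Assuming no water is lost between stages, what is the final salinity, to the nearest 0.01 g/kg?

By conservation of dissolved salt,
Initial salt = 48,200×23 = 1,108,600
After stage 1: salt = 1,108,600 + 1,580×21.5 = 1,142,570; volume = 49,780 L; S = 22.952 g/kg
After stage 2: salt = 1,142,570 + 8,050×4.4 = 1,177,990; volume = 57,830 L
S = 1,177,990 / 57,830 = 20.3699 g/kg

20.37 g/kg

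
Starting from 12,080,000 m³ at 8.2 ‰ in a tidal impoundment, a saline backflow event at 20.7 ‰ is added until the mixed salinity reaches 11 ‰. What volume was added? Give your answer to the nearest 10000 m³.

3490000 m³

Salt balance: 12,080,000×8.2 + V×20.7 = (12,080,000+V)×11
99,056,000 + 20.7V = 132,880,000 + 11V
33,824,000 = 9.7V
V = 3,487,010.31 m³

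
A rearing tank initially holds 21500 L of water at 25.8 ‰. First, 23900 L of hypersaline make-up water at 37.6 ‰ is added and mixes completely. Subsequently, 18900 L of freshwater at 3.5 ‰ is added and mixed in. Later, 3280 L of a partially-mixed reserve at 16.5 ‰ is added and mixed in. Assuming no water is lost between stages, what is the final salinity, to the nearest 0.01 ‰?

Weighted by volume,
Initial salt = 21,500×25.8 = 554,700
After stage 1: salt = 554,700 + 23,900×37.6 = 1,453,340; volume = 45,400 L; S = 32.012 ‰
After stage 2: salt = 1,453,340 + 18,900×3.5 = 1,519,490; volume = 64,300 L; S = 23.631 ‰
After stage 3: salt = 1,519,490 + 3,280×16.5 = 1,573,610; volume = 67,580 L
S = 1,573,610 / 67,580 = 23.2851 ‰

23.29 ‰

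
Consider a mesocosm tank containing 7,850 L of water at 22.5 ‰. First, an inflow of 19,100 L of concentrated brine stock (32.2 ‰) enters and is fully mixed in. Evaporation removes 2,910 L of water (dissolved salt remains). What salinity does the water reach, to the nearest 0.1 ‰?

After mixing: salt = 7,850×22.5 + 19,100×32.2 = 791,645; volume = 26,950 L
After evaporation: salt unchanged = 791,645; volume = 26,950 − 2,910 = 24,040 L
S = 791,645 / 24,040 = 32.9303 ‰

32.9 ‰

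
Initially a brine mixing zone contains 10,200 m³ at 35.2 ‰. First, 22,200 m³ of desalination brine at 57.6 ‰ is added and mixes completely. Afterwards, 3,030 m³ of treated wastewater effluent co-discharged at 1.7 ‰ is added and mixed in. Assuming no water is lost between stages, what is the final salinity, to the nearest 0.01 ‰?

46.37 ‰

Total salt / total volume:
Initial salt = 10,200×35.2 = 359,040
After stage 1: salt = 359,040 + 22,200×57.6 = 1,637,760; volume = 32,400 m³; S = 50.548 ‰
After stage 2: salt = 1,637,760 + 3,030×1.7 = 1,642,911; volume = 35,430 m³
S = 1,642,911 / 35,430 = 46.3706 ‰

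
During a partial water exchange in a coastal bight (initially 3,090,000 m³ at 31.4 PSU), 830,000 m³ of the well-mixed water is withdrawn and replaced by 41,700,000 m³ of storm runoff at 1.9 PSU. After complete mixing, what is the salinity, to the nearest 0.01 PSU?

Remaining after removal: 2,260,000 m³ at 31.4 PSU (salt = 70,964,000)
After addition: salt = 70,964,000 + 41,700,000×1.9 = 150,194,000; volume = 43,960,000 m³
S = 150,194,000 / 43,960,000 = 3.4166 PSU

3.42 PSU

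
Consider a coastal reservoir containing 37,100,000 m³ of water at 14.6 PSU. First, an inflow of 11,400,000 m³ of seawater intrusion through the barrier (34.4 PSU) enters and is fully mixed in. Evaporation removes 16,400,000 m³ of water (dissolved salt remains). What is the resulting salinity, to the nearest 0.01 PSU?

29.09 PSU

After mixing: salt = 37,100,000×14.6 + 11,400,000×34.4 = 933,820,000; volume = 48,500,000 m³
After evaporation: salt unchanged = 933,820,000; volume = 48,500,000 − 16,400,000 = 32,100,000 m³
S = 933,820,000 / 32,100,000 = 29.091 PSU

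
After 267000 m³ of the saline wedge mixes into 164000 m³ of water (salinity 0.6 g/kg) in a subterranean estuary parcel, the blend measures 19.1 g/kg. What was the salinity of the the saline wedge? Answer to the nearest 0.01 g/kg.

30.46 g/kg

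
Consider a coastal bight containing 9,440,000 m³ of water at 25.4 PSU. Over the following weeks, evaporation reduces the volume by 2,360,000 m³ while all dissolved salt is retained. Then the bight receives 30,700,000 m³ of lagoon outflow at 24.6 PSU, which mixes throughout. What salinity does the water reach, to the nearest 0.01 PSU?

26.34 PSU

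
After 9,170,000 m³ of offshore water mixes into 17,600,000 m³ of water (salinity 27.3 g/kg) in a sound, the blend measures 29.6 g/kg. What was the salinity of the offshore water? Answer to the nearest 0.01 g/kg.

Salt balance: 17,600,000×27.3 + 9,170,000×S = 26,770,000×29.6
480,480,000 + 9,170,000·S = 792,392,000
S = (792,392,000 − 480,480,000) / 9,170,000 = 34.0144 g/kg

34.01 g/kg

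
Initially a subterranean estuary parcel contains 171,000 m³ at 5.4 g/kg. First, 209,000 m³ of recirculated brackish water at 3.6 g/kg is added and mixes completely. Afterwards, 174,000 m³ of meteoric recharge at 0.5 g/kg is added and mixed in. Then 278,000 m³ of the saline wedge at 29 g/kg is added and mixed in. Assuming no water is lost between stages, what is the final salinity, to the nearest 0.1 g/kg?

11.8 g/kg

Total salt / total volume:
Initial salt = 171,000×5.4 = 923,400
After stage 1: salt = 923,400 + 209,000×3.6 = 1,675,800; volume = 380,000 m³; S = 4.41 g/kg
After stage 2: salt = 1,675,800 + 174,000×0.5 = 1,762,800; volume = 554,000 m³; S = 3.182 g/kg
After stage 3: salt = 1,762,800 + 278,000×29 = 9,824,800; volume = 832,000 m³
S = 9,824,800 / 832,000 = 11.8087 g/kg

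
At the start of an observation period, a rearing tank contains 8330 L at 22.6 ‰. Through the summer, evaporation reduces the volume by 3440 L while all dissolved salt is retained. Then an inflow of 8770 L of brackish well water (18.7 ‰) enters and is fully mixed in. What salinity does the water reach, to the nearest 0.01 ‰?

After evaporation: salt = 8,330×22.6 = 188,258; volume = 8,330 − 3,440 = 4,890 L
After mixing: salt = 188,258 + 8,770×18.7 = 352,257; volume = 4,890 + 8,770 = 13,660 L
S = 352,257 / 13,660 = 25.7875 ‰

25.79 ‰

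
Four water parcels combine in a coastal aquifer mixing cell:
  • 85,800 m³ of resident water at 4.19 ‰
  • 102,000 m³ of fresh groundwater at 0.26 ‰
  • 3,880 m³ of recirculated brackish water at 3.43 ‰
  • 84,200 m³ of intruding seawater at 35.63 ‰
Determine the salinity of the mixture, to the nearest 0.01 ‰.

12.32 ‰

Total salt / total volume:
salt = 85,800×4.19 + 102,000×0.26 + 3,880×3.43 + 84,200×35.63 = 359,502 + 26,520 + 13,308.4 + 3,000,046 = 3,399,376.4
volume = 85,800 + 102,000 + 3,880 + 84,200 = 275,880 m³
S = 3,399,376.4 / 275,880 = 12.3219 ‰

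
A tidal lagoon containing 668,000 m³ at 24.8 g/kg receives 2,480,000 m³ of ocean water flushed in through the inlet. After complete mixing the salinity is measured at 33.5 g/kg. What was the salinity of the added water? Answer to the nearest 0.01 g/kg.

35.84 g/kg

Salt balance: 668,000×24.8 + 2,480,000×S = 3,148,000×33.5
16,566,400 + 2,480,000·S = 105,458,000
S = (105,458,000 − 16,566,400) / 2,480,000 = 35.8434 g/kg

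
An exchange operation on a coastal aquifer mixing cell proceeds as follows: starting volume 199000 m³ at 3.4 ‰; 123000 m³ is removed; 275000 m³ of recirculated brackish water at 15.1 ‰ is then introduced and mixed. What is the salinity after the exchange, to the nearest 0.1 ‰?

Remaining after removal: 76,000 m³ at 3.4 ‰ (salt = 258,400)
After addition: salt = 258,400 + 275,000×15.1 = 4,410,900; volume = 351,000 m³
S = 4,410,900 / 351,000 = 12.5667 ‰

12.6 ‰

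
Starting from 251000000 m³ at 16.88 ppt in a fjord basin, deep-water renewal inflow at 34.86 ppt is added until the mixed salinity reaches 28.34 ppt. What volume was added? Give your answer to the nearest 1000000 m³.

441000000 m³

Salt balance: 251,000,000×16.88 + V×34.86 = (251,000,000+V)×28.34
4,236,880,000 + 34.86V = 7,113,340,000 + 28.34V
2,876,460,000 = 6.52V
V = 441,174,846.63 m³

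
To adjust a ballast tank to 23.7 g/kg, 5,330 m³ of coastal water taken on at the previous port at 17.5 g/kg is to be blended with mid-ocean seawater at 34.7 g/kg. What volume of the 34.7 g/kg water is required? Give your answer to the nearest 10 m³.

3000 m³

Salt balance: 5,330×17.5 + V×34.7 = (5,330+V)×23.7
93,275 + 34.7V = 126,321 + 23.7V
33,046 = 11V
V = 3,004.18 m³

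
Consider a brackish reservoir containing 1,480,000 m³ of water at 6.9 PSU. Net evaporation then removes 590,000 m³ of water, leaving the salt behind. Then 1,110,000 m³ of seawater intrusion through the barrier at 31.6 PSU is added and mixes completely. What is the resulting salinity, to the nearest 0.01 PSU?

22.64 PSU

After evaporation: salt = 1,480,000×6.9 = 10,212,000; volume = 1,480,000 − 590,000 = 890,000 m³
After mixing: salt = 10,212,000 + 1,110,000×31.6 = 45,288,000; volume = 890,000 + 1,110,000 = 2,000,000 m³
S = 45,288,000 / 2,000,000 = 22.644 PSU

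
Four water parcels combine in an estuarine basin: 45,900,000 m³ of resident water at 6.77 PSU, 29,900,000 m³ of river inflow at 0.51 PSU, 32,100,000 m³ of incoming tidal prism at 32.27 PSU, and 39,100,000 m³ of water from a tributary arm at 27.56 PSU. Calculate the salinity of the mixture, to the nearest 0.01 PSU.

16.59 PSU

By conservation of dissolved salt,
salt = 45,900,000×6.77 + 29,900,000×0.51 + 32,100,000×32.27 + 39,100,000×27.56 = 310,743,000 + 15,249,000 + 1,035,867,000 + 1,077,596,000 = 2,439,455,000
volume = 45,900,000 + 29,900,000 + 32,100,000 + 39,100,000 = 147,000,000 m³
S = 2,439,455,000 / 147,000,000 = 16.5949 PSU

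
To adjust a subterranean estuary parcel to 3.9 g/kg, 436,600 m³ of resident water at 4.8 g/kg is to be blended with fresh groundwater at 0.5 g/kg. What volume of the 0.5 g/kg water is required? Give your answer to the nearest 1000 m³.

116000 m³

Salt balance: 436,600×4.8 + V×0.5 = (436,600+V)×3.9
2,095,680 + 0.5V = 1,702,740 + 3.9V
392,940 = 3.4V
V = 115,570.59 m³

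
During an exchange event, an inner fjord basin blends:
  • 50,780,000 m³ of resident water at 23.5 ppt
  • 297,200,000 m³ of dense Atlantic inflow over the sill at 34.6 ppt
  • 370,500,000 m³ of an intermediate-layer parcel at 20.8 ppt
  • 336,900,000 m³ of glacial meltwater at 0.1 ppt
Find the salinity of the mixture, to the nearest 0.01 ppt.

Conserving salt mass:
salt = 50,780,000×23.5 + 297,200,000×34.6 + 370,500,000×20.8 + 336,900,000×0.1 = 1,193,330,000 + 10,283,120,000 + 7,706,400,000 + 33,690,000 = 19,216,540,000
volume = 50,780,000 + 297,200,000 + 370,500,000 + 336,900,000 = 1,055,380,000 m³
S = 19,216,540,000 / 1,055,380,000 = 18.2082 ppt

18.21 ppt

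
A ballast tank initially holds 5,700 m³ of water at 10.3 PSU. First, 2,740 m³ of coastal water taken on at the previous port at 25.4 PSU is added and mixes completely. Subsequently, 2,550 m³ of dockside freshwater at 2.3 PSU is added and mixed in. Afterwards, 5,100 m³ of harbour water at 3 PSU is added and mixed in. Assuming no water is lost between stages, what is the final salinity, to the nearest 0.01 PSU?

9.29 PSU

By conservation of dissolved salt,
Initial salt = 5,700×10.3 = 58,710
After stage 1: salt = 58,710 + 2,740×25.4 = 128,306; volume = 8,440 m³; S = 15.202 PSU
After stage 2: salt = 128,306 + 2,550×2.3 = 134,171; volume = 10,990 m³; S = 12.208 PSU
After stage 3: salt = 134,171 + 5,100×3 = 149,471; volume = 16,090 m³
S = 149,471 / 16,090 = 9.2897 PSU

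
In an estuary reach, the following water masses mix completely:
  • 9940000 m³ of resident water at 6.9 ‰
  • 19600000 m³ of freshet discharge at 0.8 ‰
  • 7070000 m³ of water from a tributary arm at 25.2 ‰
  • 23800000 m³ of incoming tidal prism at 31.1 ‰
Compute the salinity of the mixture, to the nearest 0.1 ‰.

Salt balance:
salt = 9,940,000×6.9 + 19,600,000×0.8 + 7,070,000×25.2 + 23,800,000×31.1 = 68,586,000 + 15,680,000 + 178,164,000 + 740,180,000 = 1,002,610,000
volume = 9,940,000 + 19,600,000 + 7,070,000 + 23,800,000 = 60,410,000 m³
S = 1,002,610,000 / 60,410,000 = 16.597 ‰

16.6 ‰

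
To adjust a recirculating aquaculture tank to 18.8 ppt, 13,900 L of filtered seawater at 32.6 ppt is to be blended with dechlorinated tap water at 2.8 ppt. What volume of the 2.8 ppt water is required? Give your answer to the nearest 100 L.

12000 L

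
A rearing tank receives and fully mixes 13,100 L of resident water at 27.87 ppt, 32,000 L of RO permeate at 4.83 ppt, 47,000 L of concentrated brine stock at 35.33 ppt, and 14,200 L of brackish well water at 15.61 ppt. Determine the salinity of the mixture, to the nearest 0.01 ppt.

22.59 ppt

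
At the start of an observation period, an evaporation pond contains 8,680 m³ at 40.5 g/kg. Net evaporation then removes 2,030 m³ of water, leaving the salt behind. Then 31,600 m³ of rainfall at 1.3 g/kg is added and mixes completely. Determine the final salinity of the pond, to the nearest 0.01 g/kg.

10.26 g/kg

After evaporation: salt = 8,680×40.5 = 351,540; volume = 8,680 − 2,030 = 6,650 m³
After mixing: salt = 351,540 + 31,600×1.3 = 392,620; volume = 6,650 + 31,600 = 38,250 m³
S = 392,620 / 38,250 = 10.2646 g/kg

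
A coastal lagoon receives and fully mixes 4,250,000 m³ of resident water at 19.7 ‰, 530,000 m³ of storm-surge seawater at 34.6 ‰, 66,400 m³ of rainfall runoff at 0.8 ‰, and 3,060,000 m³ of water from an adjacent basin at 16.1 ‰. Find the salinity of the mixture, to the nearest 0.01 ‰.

19.15 ‰

Salt balance:
salt = 4,250,000×19.7 + 530,000×34.6 + 66,400×0.8 + 3,060,000×16.1 = 83,725,000 + 18,338,000 + 53,120 + 49,266,000 = 151,382,120
volume = 4,250,000 + 530,000 + 66,400 + 3,060,000 = 7,906,400 m³
S = 151,382,120 / 7,906,400 = 19.1468 ‰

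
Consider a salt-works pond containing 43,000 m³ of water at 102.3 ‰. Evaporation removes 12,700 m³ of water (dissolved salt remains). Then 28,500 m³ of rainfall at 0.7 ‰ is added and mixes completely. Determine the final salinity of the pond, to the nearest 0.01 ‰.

75.15 ‰

After evaporation: salt = 43,000×102.3 = 4,398,900; volume = 43,000 − 12,700 = 30,300 m³
After mixing: salt = 4,398,900 + 28,500×0.7 = 4,418,850; volume = 30,300 + 28,500 = 58,800 m³
S = 4,418,850 / 58,800 = 75.1505 ‰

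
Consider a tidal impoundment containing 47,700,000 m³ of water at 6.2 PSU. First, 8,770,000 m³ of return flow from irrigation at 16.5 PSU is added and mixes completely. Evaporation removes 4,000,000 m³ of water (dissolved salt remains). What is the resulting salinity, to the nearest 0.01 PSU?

After mixing: salt = 47,700,000×6.2 + 8,770,000×16.5 = 440,445,000; volume = 56,470,000 m³
After evaporation: salt unchanged = 440,445,000; volume = 56,470,000 − 4,000,000 = 52,470,000 m³
S = 440,445,000 / 52,470,000 = 8.3942 PSU

8.39 PSU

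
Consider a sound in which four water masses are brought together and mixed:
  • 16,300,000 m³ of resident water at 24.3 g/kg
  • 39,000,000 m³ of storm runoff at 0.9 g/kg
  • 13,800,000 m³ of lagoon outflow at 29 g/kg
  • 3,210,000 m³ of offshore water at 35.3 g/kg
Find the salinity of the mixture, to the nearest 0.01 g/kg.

13.06 g/kg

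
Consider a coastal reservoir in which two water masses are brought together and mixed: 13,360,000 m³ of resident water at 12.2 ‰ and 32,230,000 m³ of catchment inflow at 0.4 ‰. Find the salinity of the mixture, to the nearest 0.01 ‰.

3.86 ‰

Total salt / total volume:
salt = 13,360,000×12.2 + 32,230,000×0.4 = 162,992,000 + 12,892,000 = 175,884,000
volume = 13,360,000 + 32,230,000 = 45,590,000 m³
S = 175,884,000 / 45,590,000 = 3.858 ‰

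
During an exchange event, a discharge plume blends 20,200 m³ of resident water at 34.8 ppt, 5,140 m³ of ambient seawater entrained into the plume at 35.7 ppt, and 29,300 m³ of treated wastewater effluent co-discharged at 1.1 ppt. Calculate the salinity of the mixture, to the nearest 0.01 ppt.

Conserving salt mass:
salt = 20,200×34.8 + 5,140×35.7 + 29,300×1.1 = 702,960 + 183,498 + 32,230 = 918,688
volume = 20,200 + 5,140 + 29,300 = 54,640 m³
S = 918,688 / 54,640 = 16.8135 ppt

16.81 ppt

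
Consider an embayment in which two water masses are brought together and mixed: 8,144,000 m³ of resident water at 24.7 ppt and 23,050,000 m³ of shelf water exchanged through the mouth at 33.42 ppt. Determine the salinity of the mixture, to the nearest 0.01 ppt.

Mass of salt is conserved:
salt = 8,144,000×24.7 + 23,050,000×33.42 = 201,156,800 + 770,331,000 = 971,487,800
volume = 8,144,000 + 23,050,000 = 31,194,000 m³
S = 971,487,800 / 31,194,000 = 31.1434 ppt

31.14 ppt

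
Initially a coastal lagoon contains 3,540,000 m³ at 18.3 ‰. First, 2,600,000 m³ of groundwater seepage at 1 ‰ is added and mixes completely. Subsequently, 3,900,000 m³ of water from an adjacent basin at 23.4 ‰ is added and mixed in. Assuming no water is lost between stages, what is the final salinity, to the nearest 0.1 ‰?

15.8 ‰

Total salt / total volume:
Initial salt = 3,540,000×18.3 = 64,782,000
After stage 1: salt = 64,782,000 + 2,600,000×1 = 67,382,000; volume = 6,140,000 m³; S = 10.974 ‰
After stage 2: salt = 67,382,000 + 3,900,000×23.4 = 158,642,000; volume = 10,040,000 m³
S = 158,642,000 / 10,040,000 = 15.801 ‰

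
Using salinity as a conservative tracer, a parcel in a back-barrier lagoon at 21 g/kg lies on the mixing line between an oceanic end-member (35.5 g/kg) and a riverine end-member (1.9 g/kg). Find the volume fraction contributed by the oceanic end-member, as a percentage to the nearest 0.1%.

Let g be the oceanic fraction. Salt balance per unit volume:
g×35.5 + (1−g)×1.9 = 21
g = (21 − 1.9) / (35.5 − 1.9) = 19.1/33.6 = 0.5685

56.8%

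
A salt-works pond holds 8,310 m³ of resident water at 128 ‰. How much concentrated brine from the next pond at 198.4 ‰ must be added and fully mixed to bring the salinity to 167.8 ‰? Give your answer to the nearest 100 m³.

10800 m³

Salt balance: 8,310×128 + V×198.4 = (8,310+V)×167.8
1,063,680 + 198.4V = 1,394,418 + 167.8V
330,738 = 30.6V
V = 10,808.43 m³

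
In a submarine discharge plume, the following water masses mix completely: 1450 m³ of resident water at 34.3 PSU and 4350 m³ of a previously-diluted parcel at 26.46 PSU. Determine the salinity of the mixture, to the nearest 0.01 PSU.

28.42 PSU

Mass of salt is conserved:
salt = 1,450×34.3 + 4,350×26.46 = 49,735 + 115,101 = 164,836
volume = 1,450 + 4,350 = 5,800 m³
S = 164,836 / 5,800 = 28.42 PSU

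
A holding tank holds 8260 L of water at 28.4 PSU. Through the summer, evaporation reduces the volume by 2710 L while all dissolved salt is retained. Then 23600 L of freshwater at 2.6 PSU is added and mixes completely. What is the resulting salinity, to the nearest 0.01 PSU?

After evaporation: salt = 8,260×28.4 = 234,584; volume = 8,260 − 2,710 = 5,550 L
After mixing: salt = 234,584 + 23,600×2.6 = 295,944; volume = 5,550 + 23,600 = 29,150 L
S = 295,944 / 29,150 = 10.1525 PSU

10.15 PSU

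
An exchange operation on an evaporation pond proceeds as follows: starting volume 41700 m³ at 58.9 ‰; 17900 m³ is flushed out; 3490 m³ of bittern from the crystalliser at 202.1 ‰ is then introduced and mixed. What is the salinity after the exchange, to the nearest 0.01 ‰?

77.21 ‰

Remaining after removal: 23,800 m³ at 58.9 ‰ (salt = 1,401,820)
After addition: salt = 1,401,820 + 3,490×202.1 = 2,107,149; volume = 27,290 m³
S = 2,107,149 / 27,290 = 77.2132 ‰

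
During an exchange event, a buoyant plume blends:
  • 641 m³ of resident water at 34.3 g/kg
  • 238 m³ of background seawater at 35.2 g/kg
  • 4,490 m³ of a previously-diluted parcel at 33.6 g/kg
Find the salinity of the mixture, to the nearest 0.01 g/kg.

Total salt / total volume:
salt = 641×34.3 + 238×35.2 + 4,490×33.6 = 21,986.3 + 8,377.6 + 150,864 = 181,227.9
volume = 641 + 238 + 4,490 = 5,369 m³
S = 181,227.9 / 5,369 = 33.7545 g/kg

33.75 g/kg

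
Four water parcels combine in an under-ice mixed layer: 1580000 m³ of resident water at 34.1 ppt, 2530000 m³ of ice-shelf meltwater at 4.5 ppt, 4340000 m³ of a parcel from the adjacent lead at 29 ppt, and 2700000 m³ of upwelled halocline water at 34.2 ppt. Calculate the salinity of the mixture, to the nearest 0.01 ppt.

25.42 ppt

By conservation of dissolved salt,
salt = 1,580,000×34.1 + 2,530,000×4.5 + 4,340,000×29 + 2,700,000×34.2 = 53,878,000 + 11,385,000 + 125,860,000 + 92,340,000 = 283,463,000
volume = 1,580,000 + 2,530,000 + 4,340,000 + 2,700,000 = 11,150,000 m³
S = 283,463,000 / 11,150,000 = 25.4227 ppt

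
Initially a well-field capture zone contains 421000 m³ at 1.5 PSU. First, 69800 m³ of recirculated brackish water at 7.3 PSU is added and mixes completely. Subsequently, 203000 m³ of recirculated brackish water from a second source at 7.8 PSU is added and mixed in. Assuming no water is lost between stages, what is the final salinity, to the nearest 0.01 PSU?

Conserving salt mass:
Initial salt = 421,000×1.5 = 631,500
After stage 1: salt = 631,500 + 69,800×7.3 = 1,141,040; volume = 490,800 m³; S = 2.325 PSU
After stage 2: salt = 1,141,040 + 203,000×7.8 = 2,724,440; volume = 693,800 m³
S = 2,724,440 / 693,800 = 3.9268 PSU

3.93 PSU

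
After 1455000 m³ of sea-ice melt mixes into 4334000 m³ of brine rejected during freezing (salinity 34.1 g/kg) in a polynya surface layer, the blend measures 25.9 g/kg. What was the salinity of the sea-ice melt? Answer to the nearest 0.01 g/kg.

Salt balance: 4,334,000×34.1 + 1,455,000×S = 5,789,000×25.9
147,789,400 + 1,455,000·S = 149,935,100
S = (149,935,100 − 147,789,400) / 1,455,000 = 1.4747 g/kg

1.47 g/kg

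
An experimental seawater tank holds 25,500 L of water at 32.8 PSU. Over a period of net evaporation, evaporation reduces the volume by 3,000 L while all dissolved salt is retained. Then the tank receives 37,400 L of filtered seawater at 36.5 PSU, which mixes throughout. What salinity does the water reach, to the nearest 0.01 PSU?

36.75 PSU

After evaporation: salt = 25,500×32.8 = 836,400; volume = 25,500 − 3,000 = 22,500 L
After mixing: salt = 836,400 + 37,400×36.5 = 2,201,500; volume = 22,500 + 37,400 = 59,900 L
S = 2,201,500 / 59,900 = 36.7529 PSU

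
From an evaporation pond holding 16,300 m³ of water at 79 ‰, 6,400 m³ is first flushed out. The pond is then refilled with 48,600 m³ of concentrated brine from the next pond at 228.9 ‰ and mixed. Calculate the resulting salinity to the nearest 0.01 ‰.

Remaining after removal: 9,900 m³ at 79 ‰ (salt = 782,100)
After addition: salt = 782,100 + 48,600×228.9 = 11,906,640; volume = 58,500 m³
S = 11,906,640 / 58,500 = 203.5323 ‰

203.53 ‰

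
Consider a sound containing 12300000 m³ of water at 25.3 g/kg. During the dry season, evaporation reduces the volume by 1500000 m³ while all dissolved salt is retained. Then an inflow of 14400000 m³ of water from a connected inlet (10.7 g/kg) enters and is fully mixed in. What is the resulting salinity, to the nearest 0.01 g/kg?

After evaporation: salt = 12,300,000×25.3 = 311,190,000; volume = 12,300,000 − 1,500,000 = 10,800,000 m³
After mixing: salt = 311,190,000 + 14,400,000×10.7 = 465,270,000; volume = 10,800,000 + 14,400,000 = 25,200,000 m³
S = 465,270,000 / 25,200,000 = 18.4631 g/kg

18.46 g/kg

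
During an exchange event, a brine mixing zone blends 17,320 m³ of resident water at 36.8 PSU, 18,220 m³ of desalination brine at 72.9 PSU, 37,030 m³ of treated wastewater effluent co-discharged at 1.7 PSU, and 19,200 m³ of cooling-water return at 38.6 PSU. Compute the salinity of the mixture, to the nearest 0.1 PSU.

By conservation of dissolved salt,
salt = 17,320×36.8 + 18,220×72.9 + 37,030×1.7 + 19,200×38.6 = 637,376 + 1,328,238 + 62,951 + 741,120 = 2,769,685
volume = 17,320 + 18,220 + 37,030 + 19,200 = 91,770 m³
S = 2,769,685 / 91,770 = 30.181 PSU

30.2 PSU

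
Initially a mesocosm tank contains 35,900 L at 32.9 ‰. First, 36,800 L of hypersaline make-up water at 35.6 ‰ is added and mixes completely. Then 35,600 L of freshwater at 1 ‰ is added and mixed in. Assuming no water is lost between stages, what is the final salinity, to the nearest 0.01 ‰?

23.33 ‰

Salt balance:
Initial salt = 35,900×32.9 = 1,181,110
After stage 1: salt = 1,181,110 + 36,800×35.6 = 2,491,190; volume = 72,700 L; S = 34.267 ‰
After stage 2: salt = 2,491,190 + 35,600×1 = 2,526,790; volume = 108,300 L
S = 2,526,790 / 108,300 = 23.3314 ‰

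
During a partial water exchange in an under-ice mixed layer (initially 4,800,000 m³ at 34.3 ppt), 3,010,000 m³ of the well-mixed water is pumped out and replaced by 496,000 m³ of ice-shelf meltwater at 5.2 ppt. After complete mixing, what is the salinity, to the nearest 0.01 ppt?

27.99 ppt

Remaining after removal: 1,790,000 m³ at 34.3 ppt (salt = 61,397,000)
After addition: salt = 61,397,000 + 496,000×5.2 = 63,976,200; volume = 2,286,000 m³
S = 63,976,200 / 2,286,000 = 27.9861 ppt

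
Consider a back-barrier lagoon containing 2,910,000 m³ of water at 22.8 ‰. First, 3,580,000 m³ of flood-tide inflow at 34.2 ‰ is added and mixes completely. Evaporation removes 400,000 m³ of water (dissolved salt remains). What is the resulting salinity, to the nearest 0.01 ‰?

31.00 ‰

After mixing: salt = 2,910,000×22.8 + 3,580,000×34.2 = 188,784,000; volume = 6,490,000 m³
After evaporation: salt unchanged = 188,784,000; volume = 6,490,000 − 400,000 = 6,090,000 m³
S = 188,784,000 / 6,090,000 = 30.999 ‰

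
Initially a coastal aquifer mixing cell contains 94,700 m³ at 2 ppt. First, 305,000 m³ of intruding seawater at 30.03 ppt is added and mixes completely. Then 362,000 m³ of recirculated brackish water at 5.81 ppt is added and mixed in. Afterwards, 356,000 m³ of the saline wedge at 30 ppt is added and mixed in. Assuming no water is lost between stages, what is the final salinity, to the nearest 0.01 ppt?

19.80 ppt

By conservation of dissolved salt,
Initial salt = 94,700×2 = 189,400
After stage 1: salt = 189,400 + 305,000×30.03 = 9,348,550; volume = 399,700 m³; S = 23.389 ppt
After stage 2: salt = 9,348,550 + 362,000×5.81 = 11,451,770; volume = 761,700 m³; S = 15.034 ppt
After stage 3: salt = 11,451,770 + 356,000×30 = 22,131,770; volume = 1,117,700 m³
S = 22,131,770 / 1,117,700 = 19.8012 ppt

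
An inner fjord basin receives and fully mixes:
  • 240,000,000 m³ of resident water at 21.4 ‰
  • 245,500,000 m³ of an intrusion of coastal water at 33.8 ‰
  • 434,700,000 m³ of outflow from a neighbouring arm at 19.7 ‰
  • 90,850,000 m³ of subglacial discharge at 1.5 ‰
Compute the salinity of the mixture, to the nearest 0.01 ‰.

21.89 ‰

By conservation of dissolved salt,
salt = 240,000,000×21.4 + 245,500,000×33.8 + 434,700,000×19.7 + 90,850,000×1.5 = 5,136,000,000 + 8,297,900,000 + 8,563,590,000 + 136,275,000 = 22,133,765,000
volume = 240,000,000 + 245,500,000 + 434,700,000 + 90,850,000 = 1,011,050,000 m³
S = 22,133,765,000 / 1,011,050,000 = 21.8919 ‰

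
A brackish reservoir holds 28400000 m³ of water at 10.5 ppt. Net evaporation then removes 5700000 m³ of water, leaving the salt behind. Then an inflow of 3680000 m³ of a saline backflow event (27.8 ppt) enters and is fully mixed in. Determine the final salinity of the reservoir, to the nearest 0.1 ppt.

After evaporation: salt = 28,400,000×10.5 = 298,200,000; volume = 28,400,000 − 5,700,000 = 22,700,000 m³
After mixing: salt = 298,200,000 + 3,680,000×27.8 = 400,504,000; volume = 22,700,000 + 3,680,000 = 26,380,000 m³
S = 400,504,000 / 26,380,000 = 15.1821 ppt

15.2 ppt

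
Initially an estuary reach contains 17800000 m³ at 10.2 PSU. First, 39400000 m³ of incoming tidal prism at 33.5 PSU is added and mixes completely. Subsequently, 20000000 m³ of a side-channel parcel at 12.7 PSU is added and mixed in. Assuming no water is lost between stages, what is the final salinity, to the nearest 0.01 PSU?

22.74 PSU

By conservation of dissolved salt,
Initial salt = 17,800,000×10.2 = 181,560,000
After stage 1: salt = 181,560,000 + 39,400,000×33.5 = 1,501,460,000; volume = 57,200,000 m³; S = 26.249 PSU
After stage 2: salt = 1,501,460,000 + 20,000,000×12.7 = 1,755,460,000; volume = 77,200,000 m³
S = 1,755,460,000 / 77,200,000 = 22.7391 PSU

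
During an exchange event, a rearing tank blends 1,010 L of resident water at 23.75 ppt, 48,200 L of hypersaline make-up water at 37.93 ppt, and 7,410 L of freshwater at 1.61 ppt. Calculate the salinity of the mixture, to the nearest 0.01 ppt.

32.92 ppt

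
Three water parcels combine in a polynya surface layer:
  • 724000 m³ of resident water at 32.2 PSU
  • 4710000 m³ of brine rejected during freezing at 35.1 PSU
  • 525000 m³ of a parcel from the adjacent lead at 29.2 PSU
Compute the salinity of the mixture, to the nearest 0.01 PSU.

34.23 PSU

Mass of salt is conserved:
salt = 724,000×32.2 + 4,710,000×35.1 + 525,000×29.2 = 23,312,800 + 165,321,000 + 15,330,000 = 203,963,800
volume = 724,000 + 4,710,000 + 525,000 = 5,959,000 m³
S = 203,963,800 / 5,959,000 = 34.2279 PSU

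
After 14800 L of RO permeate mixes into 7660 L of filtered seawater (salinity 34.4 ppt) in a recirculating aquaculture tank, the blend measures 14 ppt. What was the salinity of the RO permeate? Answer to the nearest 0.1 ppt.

Salt balance: 7,660×34.4 + 14,800×S = 22,460×14
263,504 + 14,800·S = 314,440
S = (314,440 − 263,504) / 14,800 = 3.4416 ppt

3.4 ppt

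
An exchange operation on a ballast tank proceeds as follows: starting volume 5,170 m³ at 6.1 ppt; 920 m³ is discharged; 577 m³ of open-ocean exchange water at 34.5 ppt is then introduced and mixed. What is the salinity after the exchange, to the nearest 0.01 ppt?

Remaining after removal: 4,250 m³ at 6.1 ppt (salt = 25,925)
After addition: salt = 25,925 + 577×34.5 = 45,831.5; volume = 4,827 m³
S = 45,831.5 / 4,827 = 9.4948 ppt

9.49 ppt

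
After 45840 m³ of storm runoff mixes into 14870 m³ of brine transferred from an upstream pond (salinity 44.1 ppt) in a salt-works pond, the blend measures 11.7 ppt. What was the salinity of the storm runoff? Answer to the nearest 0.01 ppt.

1.19 ppt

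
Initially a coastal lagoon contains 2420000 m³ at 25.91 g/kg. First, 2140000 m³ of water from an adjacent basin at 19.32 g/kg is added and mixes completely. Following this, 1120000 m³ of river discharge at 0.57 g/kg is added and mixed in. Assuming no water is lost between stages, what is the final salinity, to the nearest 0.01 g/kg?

Conserving salt mass:
Initial salt = 2,420,000×25.91 = 62,702,200
After stage 1: salt = 62,702,200 + 2,140,000×19.32 = 104,047,000; volume = 4,560,000 m³; S = 22.817 g/kg
After stage 2: salt = 104,047,000 + 1,120,000×0.57 = 104,685,400; volume = 5,680,000 m³
S = 104,685,400 / 5,680,000 = 18.4305 g/kg

18.43 g/kg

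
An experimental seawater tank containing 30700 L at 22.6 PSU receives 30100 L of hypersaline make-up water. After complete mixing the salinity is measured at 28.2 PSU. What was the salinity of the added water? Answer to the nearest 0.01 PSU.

33.91 PSU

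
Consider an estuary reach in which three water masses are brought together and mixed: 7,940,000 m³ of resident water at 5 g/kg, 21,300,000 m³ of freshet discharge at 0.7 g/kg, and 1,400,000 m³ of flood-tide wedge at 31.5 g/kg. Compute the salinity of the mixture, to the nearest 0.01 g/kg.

3.22 g/kg

Mass of salt is conserved:
salt = 7,940,000×5 + 21,300,000×0.7 + 1,400,000×31.5 = 39,700,000 + 14,910,000 + 44,100,000 = 98,710,000
volume = 7,940,000 + 21,300,000 + 1,400,000 = 30,640,000 m³
S = 98,710,000 / 30,640,000 = 3.2216 g/kg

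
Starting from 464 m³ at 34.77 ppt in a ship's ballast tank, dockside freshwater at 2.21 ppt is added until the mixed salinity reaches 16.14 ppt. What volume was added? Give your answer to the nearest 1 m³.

Salt balance: 464×34.77 + V×2.21 = (464+V)×16.14
16,133.28 + 2.21V = 7,488.96 + 16.14V
8,644.32 = 13.93V
V = 620.55 m³

621 m³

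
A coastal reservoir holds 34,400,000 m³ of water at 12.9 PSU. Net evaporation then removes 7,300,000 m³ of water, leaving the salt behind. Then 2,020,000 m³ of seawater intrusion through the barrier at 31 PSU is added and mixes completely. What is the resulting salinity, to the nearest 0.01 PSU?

17.39 PSU

After evaporation: salt = 34,400,000×12.9 = 443,760,000; volume = 34,400,000 − 7,300,000 = 27,100,000 m³
After mixing: salt = 443,760,000 + 2,020,000×31 = 506,380,000; volume = 27,100,000 + 2,020,000 = 29,120,000 m³
S = 506,380,000 / 29,120,000 = 17.3894 PSU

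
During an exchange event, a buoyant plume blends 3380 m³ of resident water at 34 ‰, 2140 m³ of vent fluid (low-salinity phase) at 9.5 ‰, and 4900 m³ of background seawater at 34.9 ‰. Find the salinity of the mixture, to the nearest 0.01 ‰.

Conserving salt mass:
salt = 3,380×34 + 2,140×9.5 + 4,900×34.9 = 114,920 + 20,330 + 171,010 = 306,260
volume = 3,380 + 2,140 + 4,900 = 10,420 m³
S = 306,260 / 10,420 = 29.3916 ‰

29.39 ‰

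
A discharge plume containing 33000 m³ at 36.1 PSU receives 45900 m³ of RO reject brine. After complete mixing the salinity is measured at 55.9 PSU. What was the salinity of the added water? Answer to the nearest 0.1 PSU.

Salt balance: 33,000×36.1 + 45,900×S = 78,900×55.9
1,191,300 + 45,900·S = 4,410,510
S = (4,410,510 − 1,191,300) / 45,900 = 70.1353 PSU

70.1 PSU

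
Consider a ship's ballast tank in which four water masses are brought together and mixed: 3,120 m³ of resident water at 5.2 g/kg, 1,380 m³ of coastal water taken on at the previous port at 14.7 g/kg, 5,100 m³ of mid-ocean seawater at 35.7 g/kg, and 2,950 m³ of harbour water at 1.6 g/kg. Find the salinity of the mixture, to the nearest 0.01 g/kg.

Salt balance:
salt = 3,120×5.2 + 1,380×14.7 + 5,100×35.7 + 2,950×1.6 = 16,224 + 20,286 + 182,070 + 4,720 = 223,300
volume = 3,120 + 1,380 + 5,100 + 2,950 = 12,550 m³
S = 223,300 / 12,550 = 17.7928 g/kg

17.79 g/kg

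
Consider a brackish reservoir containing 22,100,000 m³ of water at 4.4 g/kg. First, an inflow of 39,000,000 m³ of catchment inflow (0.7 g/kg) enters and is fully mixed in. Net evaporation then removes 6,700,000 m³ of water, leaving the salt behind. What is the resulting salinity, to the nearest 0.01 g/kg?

2.29 g/kg

After mixing: salt = 22,100,000×4.4 + 39,000,000×0.7 = 124,540,000; volume = 61,100,000 m³
After evaporation: salt unchanged = 124,540,000; volume = 61,100,000 − 6,700,000 = 54,400,000 m³
S = 124,540,000 / 54,400,000 = 2.2893 g/kg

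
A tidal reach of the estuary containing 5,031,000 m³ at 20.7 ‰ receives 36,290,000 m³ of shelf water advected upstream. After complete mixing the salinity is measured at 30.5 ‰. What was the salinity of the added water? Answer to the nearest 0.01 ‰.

31.86 ‰

Salt balance: 5,031,000×20.7 + 36,290,000×S = 41,321,000×30.5
104,141,700 + 36,290,000·S = 1,260,290,500
S = (1,260,290,500 − 104,141,700) / 36,290,000 = 31.8586 ‰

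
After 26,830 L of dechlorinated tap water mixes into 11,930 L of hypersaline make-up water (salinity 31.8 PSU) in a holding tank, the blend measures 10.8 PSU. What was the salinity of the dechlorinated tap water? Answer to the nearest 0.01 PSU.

1.46 PSU

Salt balance: 11,930×31.8 + 26,830×S = 38,760×10.8
379,374 + 26,830·S = 418,608
S = (418,608 − 379,374) / 26,830 = 1.4623 PSU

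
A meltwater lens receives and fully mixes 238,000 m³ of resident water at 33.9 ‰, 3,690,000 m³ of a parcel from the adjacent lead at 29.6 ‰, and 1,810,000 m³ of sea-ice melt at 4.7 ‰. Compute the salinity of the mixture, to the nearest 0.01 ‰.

Mass of salt is conserved:
salt = 238,000×33.9 + 3,690,000×29.6 + 1,810,000×4.7 = 8,068,200 + 109,224,000 + 8,507,000 = 125,799,200
volume = 238,000 + 3,690,000 + 1,810,000 = 5,738,000 m³
S = 125,799,200 / 5,738,000 = 21.9239 ‰

21.92 ‰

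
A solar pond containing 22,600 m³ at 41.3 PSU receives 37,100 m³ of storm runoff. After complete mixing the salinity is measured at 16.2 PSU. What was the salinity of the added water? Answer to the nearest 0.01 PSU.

0.91 PSU

Salt balance: 22,600×41.3 + 37,100×S = 59,700×16.2
933,380 + 37,100·S = 967,140
S = (967,140 − 933,380) / 37,100 = 0.91 PSU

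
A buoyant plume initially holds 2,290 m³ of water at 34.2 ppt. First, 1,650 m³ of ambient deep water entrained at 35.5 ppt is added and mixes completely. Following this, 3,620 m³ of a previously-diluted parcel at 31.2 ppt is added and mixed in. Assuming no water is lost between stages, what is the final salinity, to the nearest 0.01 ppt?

By conservation of dissolved salt,
Initial salt = 2,290×34.2 = 78,318
After stage 1: salt = 78,318 + 1,650×35.5 = 136,893; volume = 3,940 m³; S = 34.744 ppt
After stage 2: salt = 136,893 + 3,620×31.2 = 249,837; volume = 7,560 m³
S = 249,837 / 7,560 = 33.0472 ppt

33.05 ppt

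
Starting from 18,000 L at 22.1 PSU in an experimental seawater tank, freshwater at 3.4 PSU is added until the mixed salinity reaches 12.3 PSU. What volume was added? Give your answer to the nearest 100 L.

19800 L

Salt balance: 18,000×22.1 + V×3.4 = (18,000+V)×12.3
397,800 + 3.4V = 221,400 + 12.3V
176,400 = 8.9V
V = 19,820.22 L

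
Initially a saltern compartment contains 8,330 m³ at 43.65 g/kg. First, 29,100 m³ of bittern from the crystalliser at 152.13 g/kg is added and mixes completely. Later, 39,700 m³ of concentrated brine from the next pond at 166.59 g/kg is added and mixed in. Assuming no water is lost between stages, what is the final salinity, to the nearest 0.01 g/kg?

147.86 g/kg

Conserving salt mass:
Initial salt = 8,330×43.65 = 363,604.5
After stage 1: salt = 363,604.5 + 29,100×152.13 = 4,790,587.5; volume = 37,430 m³; S = 127.988 g/kg
After stage 2: salt = 4,790,587.5 + 39,700×166.59 = 11,404,210.5; volume = 77,130 m³
S = 11,404,210.5 / 77,130 = 147.857 g/kg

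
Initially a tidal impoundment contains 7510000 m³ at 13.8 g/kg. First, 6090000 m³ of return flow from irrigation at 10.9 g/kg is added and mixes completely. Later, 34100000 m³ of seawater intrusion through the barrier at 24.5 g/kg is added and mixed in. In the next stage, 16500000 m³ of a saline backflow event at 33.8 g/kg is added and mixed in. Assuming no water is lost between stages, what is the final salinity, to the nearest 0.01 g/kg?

24.35 g/kg

Weighted by volume,
Initial salt = 7,510,000×13.8 = 103,638,000
After stage 1: salt = 103,638,000 + 6,090,000×10.9 = 170,019,000; volume = 13,600,000 m³; S = 12.501 g/kg
After stage 2: salt = 170,019,000 + 34,100,000×24.5 = 1,005,469,000; volume = 47,700,000 m³; S = 21.079 g/kg
After stage 3: salt = 1,005,469,000 + 16,500,000×33.8 = 1,563,169,000; volume = 64,200,000 m³
S = 1,563,169,000 / 64,200,000 = 24.3484 g/kg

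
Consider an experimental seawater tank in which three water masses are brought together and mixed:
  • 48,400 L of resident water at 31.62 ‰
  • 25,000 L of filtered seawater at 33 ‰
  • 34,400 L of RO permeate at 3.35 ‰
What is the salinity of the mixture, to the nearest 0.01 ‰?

22.92 ‰

Conserving salt mass:
salt = 48,400×31.62 + 25,000×33 + 34,400×3.35 = 1,530,408 + 825,000 + 115,240 = 2,470,648
volume = 48,400 + 25,000 + 34,400 = 107,800 L
S = 2,470,648 / 107,800 = 22.9188 ‰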